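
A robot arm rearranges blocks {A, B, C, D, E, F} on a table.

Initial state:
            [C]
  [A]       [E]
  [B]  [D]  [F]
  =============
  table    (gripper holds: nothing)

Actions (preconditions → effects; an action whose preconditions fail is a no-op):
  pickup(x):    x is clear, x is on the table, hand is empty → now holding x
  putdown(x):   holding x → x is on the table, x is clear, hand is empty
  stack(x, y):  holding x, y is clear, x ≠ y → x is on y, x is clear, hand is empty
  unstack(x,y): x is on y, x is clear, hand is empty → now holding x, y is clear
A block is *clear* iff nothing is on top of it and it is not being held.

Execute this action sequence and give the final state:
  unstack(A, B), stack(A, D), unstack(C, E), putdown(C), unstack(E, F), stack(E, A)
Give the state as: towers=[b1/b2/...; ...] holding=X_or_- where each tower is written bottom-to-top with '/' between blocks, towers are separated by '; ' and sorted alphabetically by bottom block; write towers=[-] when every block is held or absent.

step 1 (unstack(A, B)): towers=[B; D; F/E/C] holding=A
step 2 (stack(A, D)): towers=[B; D/A; F/E/C] holding=-
step 3 (unstack(C, E)): towers=[B; D/A; F/E] holding=C
step 4 (putdown(C)): towers=[B; C; D/A; F/E] holding=-
step 5 (unstack(E, F)): towers=[B; C; D/A; F] holding=E
step 6 (stack(E, A)): towers=[B; C; D/A/E; F] holding=-

towers=[B; C; D/A/E; F] holding=-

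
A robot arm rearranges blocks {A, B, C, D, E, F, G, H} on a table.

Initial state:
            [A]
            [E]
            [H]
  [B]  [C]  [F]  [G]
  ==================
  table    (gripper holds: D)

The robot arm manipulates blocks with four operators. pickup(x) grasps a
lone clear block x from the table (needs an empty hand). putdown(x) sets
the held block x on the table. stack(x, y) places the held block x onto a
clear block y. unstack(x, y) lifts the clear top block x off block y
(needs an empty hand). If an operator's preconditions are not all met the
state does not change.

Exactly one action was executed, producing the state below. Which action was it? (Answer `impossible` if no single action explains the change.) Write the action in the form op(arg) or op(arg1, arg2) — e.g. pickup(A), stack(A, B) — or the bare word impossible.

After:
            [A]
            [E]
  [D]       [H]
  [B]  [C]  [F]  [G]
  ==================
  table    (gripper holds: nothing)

target: towers=[B/D; C; F/H/E/A; G] holding=-
        putdown(D) → towers=[B; C; D; F/H/E/A; G] holding=-
       stack(D, G) → towers=[B; C; F/H/E/A; G/D] holding=-
       stack(D, A) → towers=[B; C; F/H/E/A/D; G] holding=-
       stack(D, B) → towers=[B/D; C; F/H/E/A; G] holding=-  ← match
       stack(D, C) → towers=[B; C/D; F/H/E/A; G] holding=-

stack(D, B)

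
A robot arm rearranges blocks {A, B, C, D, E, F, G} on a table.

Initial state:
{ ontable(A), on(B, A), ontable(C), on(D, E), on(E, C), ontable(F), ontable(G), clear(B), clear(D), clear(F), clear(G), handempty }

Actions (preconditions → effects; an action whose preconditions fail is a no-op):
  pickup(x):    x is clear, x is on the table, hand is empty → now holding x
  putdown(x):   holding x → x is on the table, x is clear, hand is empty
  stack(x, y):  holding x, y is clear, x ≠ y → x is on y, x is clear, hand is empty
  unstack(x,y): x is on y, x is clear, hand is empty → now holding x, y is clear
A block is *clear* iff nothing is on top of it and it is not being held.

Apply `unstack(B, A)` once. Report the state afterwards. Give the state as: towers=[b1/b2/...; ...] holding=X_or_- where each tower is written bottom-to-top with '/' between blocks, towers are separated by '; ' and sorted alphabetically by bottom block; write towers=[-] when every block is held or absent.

before: towers=[A/B; C/E/D; F; G] holding=-
pre[unstack(B, A)]: on(B,A) yes, clear(B) yes, handempty yes
all met → apply unstack(B, A)
after:  towers=[A; C/E/D; F; G] holding=B

towers=[A; C/E/D; F; G] holding=B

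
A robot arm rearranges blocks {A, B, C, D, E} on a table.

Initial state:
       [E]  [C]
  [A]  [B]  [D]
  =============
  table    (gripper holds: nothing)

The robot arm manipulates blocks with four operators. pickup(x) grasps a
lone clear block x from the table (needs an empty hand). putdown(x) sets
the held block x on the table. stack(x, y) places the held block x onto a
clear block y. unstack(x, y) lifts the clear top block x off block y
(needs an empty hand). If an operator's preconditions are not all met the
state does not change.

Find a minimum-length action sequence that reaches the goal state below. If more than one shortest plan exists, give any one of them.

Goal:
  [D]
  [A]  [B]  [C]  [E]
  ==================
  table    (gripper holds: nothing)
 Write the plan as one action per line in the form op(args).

unstack(E, B)
putdown(E)
unstack(C, D)
putdown(C)
pickup(D)
stack(D, A)

step 1 (unstack(E, B)): towers=[A; B; D/C] holding=E
step 2 (putdown(E)): towers=[A; B; D/C; E] holding=-
step 3 (unstack(C, D)): towers=[A; B; D; E] holding=C
step 4 (putdown(C)): towers=[A; B; C; D; E] holding=-
step 5 (pickup(D)): towers=[A; B; C; E] holding=D
step 6 (stack(D, A)): towers=[A/D; B; C; E] holding=-
goal check: towers=[A/D; B; C; E] holding=- — reached (length 6, optimal by BFS)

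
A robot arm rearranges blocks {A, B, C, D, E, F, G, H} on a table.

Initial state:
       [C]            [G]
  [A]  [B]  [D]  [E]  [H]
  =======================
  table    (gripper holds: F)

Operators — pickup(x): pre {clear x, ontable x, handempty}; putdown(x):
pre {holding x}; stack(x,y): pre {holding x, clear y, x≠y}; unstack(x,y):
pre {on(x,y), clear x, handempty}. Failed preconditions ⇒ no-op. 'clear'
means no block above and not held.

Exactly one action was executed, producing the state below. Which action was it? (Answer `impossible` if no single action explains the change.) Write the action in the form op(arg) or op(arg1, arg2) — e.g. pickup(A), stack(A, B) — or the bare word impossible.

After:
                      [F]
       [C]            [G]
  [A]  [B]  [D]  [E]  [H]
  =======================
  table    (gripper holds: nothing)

target: towers=[A; B/C; D; E; H/G/F] holding=-
        putdown(F) → towers=[A; B/C; D; E; F; H/G] holding=-
       stack(F, G) → towers=[A; B/C; D; E; H/G/F] holding=-  ← match
       stack(F, A) → towers=[A/F; B/C; D; E; H/G] holding=-
       stack(F, E) → towers=[A; B/C; D; E/F; H/G] holding=-
       stack(F, D) → towers=[A; B/C; D/F; E; H/G] holding=-
       stack(F, C) → towers=[A; B/C/F; D; E; H/G] holding=-

stack(F, G)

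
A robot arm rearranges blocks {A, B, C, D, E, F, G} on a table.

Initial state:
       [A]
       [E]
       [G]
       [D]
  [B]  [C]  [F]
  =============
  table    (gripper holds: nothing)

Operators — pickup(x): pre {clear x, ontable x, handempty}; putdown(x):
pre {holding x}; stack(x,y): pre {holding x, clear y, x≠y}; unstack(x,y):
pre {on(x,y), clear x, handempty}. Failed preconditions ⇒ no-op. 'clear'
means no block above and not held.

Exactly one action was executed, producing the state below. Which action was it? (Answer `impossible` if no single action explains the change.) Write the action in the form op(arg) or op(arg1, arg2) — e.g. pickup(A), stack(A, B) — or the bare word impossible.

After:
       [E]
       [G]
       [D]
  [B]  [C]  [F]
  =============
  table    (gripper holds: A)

unstack(A, E)

target: towers=[B; C/D/G/E; F] holding=A
         pickup(B) → towers=[C/D/G/E/A; F] holding=B
         pickup(F) → towers=[B; C/D/G/E/A] holding=F
     unstack(A, E) → towers=[B; C/D/G/E; F] holding=A  ← match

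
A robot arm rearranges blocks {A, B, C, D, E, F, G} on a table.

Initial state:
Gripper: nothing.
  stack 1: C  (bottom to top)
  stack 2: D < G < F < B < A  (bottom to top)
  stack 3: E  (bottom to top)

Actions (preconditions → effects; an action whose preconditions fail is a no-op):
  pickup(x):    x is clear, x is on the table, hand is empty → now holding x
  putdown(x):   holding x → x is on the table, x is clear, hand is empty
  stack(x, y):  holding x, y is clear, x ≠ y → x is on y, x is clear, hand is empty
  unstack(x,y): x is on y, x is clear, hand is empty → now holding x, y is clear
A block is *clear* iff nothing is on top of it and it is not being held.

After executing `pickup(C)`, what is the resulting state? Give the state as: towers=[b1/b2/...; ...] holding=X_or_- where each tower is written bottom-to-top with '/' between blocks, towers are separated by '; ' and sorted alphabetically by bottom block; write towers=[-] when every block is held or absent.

before: towers=[C; D/G/F/B/A; E] holding=-
pre[pickup(C)]: clear(C) ok, ontable(C) ok, handempty ok
all met → apply pickup(C)
after:  towers=[D/G/F/B/A; E] holding=C

towers=[D/G/F/B/A; E] holding=C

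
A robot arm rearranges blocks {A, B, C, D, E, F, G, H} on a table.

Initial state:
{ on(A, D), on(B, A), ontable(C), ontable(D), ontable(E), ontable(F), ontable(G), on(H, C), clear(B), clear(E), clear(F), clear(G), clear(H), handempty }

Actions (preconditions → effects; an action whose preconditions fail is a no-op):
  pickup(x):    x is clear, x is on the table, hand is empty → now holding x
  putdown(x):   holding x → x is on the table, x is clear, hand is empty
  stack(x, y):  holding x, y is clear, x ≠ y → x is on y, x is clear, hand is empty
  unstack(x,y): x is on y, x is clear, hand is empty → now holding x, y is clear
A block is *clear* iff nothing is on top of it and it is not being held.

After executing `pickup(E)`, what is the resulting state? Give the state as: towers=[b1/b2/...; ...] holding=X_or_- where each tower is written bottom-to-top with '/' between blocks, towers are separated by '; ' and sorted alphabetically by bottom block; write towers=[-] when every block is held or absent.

before: towers=[C/H; D/A/B; E; F; G] holding=-
pre[pickup(E)]: clear(E) yes, ontable(E) yes, handempty yes
all met → apply pickup(E)
after:  towers=[C/H; D/A/B; F; G] holding=E

towers=[C/H; D/A/B; F; G] holding=E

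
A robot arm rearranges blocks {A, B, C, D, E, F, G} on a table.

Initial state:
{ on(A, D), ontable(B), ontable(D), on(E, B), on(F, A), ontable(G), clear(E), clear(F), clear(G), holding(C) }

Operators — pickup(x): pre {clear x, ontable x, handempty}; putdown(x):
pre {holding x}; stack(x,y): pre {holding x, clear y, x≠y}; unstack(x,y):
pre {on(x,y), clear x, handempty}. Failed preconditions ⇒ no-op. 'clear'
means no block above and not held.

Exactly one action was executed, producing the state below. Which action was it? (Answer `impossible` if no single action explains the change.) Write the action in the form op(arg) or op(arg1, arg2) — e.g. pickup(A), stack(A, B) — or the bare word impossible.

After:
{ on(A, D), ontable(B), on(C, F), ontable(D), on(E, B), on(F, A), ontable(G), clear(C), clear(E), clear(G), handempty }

target: towers=[B/E; D/A/F/C; G] holding=-
        putdown(C) → towers=[B/E; C; D/A/F; G] holding=-
       stack(C, F) → towers=[B/E; D/A/F/C; G] holding=-  ← match
       stack(C, G) → towers=[B/E; D/A/F; G/C] holding=-
       stack(C, E) → towers=[B/E/C; D/A/F; G] holding=-

stack(C, F)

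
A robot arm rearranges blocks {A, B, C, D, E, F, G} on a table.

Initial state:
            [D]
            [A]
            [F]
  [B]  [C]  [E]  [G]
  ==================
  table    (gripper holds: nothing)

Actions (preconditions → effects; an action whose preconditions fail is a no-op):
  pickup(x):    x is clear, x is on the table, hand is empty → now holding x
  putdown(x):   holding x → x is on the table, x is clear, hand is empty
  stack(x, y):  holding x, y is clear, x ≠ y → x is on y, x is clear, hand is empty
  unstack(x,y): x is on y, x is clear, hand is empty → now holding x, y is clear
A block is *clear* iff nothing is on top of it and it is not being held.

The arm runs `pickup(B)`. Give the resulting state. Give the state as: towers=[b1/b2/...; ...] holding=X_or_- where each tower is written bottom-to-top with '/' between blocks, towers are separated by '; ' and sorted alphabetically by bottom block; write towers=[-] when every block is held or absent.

before: towers=[B; C; E/F/A/D; G] holding=-
pre[pickup(B)]: clear(B) ok, ontable(B) ok, handempty ok
all met → apply pickup(B)
after:  towers=[C; E/F/A/D; G] holding=B

towers=[C; E/F/A/D; G] holding=B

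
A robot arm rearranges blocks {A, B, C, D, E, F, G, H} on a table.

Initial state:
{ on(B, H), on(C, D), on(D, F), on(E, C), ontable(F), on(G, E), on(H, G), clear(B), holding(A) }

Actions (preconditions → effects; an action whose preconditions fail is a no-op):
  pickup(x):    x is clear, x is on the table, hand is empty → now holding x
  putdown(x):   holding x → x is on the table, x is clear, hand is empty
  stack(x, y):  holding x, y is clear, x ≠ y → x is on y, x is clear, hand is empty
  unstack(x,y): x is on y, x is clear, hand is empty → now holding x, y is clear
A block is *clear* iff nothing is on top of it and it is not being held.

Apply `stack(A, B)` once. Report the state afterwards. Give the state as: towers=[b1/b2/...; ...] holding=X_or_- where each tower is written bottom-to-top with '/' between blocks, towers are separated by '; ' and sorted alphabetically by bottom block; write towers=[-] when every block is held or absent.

towers=[F/D/C/E/G/H/B/A] holding=-

before: towers=[F/D/C/E/G/H/B] holding=A
pre[stack(A, B)]: holding(A) yes, clear(B) yes, A≠B yes
all met → apply stack(A, B)
after:  towers=[F/D/C/E/G/H/B/A] holding=-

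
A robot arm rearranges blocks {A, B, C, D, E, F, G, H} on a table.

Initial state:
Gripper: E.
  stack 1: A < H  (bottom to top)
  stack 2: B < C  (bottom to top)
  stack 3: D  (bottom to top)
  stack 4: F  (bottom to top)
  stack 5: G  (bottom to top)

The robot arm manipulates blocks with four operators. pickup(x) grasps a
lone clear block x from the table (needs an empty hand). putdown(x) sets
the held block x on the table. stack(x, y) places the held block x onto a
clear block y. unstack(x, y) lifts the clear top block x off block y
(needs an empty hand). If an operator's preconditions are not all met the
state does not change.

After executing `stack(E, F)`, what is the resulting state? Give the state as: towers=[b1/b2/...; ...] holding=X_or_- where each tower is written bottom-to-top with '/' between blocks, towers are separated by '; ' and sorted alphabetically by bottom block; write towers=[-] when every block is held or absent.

before: towers=[A/H; B/C; D; F; G] holding=E
pre[stack(E, F)]: holding(E) ok, clear(F) ok, E≠F ok
all met → apply stack(E, F)
after:  towers=[A/H; B/C; D; F/E; G] holding=-

towers=[A/H; B/C; D; F/E; G] holding=-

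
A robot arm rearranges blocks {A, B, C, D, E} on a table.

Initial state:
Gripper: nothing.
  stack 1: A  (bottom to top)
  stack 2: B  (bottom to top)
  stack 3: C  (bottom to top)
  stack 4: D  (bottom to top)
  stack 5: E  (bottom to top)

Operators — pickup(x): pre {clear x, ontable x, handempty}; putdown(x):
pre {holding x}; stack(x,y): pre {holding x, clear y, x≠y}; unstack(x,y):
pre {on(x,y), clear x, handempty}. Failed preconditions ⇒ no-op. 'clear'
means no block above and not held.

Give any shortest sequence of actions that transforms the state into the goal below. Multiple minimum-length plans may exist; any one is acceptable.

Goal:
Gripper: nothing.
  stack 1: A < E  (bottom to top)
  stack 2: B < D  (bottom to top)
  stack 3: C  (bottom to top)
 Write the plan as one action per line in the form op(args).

step 1 (pickup(D)): towers=[A; B; C; E] holding=D
step 2 (stack(D, B)): towers=[A; B/D; C; E] holding=-
step 3 (pickup(E)): towers=[A; B/D; C] holding=E
step 4 (stack(E, A)): towers=[A/E; B/D; C] holding=-
goal check: towers=[A/E; B/D; C] holding=- — reached (length 4, optimal by BFS)

pickup(D)
stack(D, B)
pickup(E)
stack(E, A)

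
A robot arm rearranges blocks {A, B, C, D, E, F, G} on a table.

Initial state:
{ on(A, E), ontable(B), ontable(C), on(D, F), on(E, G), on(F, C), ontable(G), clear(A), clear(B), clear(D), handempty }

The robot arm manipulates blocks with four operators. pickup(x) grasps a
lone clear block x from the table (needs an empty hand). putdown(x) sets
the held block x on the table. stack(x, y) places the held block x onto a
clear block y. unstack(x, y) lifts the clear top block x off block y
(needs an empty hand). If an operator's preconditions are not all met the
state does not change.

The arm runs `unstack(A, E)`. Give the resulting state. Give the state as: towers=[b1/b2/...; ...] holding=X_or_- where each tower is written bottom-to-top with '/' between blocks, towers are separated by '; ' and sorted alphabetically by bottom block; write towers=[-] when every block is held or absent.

towers=[B; C/F/D; G/E] holding=A

before: towers=[B; C/F/D; G/E/A] holding=-
pre[unstack(A, E)]: on(A,E) ✓, clear(A) ✓, handempty ✓
all met → apply unstack(A, E)
after:  towers=[B; C/F/D; G/E] holding=A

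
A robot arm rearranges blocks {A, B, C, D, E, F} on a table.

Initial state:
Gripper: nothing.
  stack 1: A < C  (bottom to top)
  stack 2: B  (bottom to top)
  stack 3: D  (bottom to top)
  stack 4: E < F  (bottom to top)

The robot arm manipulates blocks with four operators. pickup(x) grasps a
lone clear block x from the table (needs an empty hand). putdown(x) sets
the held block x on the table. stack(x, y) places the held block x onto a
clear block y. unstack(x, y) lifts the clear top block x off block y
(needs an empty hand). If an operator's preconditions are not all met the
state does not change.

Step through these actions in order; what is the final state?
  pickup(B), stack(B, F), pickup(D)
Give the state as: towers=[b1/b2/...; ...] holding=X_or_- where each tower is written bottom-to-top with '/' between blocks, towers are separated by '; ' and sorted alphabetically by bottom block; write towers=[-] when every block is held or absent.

step 1 (pickup(B)): towers=[A/C; D; E/F] holding=B
step 2 (stack(B, F)): towers=[A/C; D; E/F/B] holding=-
step 3 (pickup(D)): towers=[A/C; E/F/B] holding=D

towers=[A/C; E/F/B] holding=D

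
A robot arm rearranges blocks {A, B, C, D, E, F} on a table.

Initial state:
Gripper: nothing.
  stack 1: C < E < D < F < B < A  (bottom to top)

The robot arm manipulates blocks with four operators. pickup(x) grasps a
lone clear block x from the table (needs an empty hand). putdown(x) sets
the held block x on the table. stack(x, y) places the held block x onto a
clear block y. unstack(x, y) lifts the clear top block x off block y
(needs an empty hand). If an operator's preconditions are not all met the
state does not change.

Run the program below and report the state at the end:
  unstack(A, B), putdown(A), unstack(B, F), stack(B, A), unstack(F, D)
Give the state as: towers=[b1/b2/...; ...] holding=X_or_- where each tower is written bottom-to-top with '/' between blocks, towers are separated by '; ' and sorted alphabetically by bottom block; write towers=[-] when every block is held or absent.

step 1 (unstack(A, B)): towers=[C/E/D/F/B] holding=A
step 2 (putdown(A)): towers=[A; C/E/D/F/B] holding=-
step 3 (unstack(B, F)): towers=[A; C/E/D/F] holding=B
step 4 (stack(B, A)): towers=[A/B; C/E/D/F] holding=-
step 5 (unstack(F, D)): towers=[A/B; C/E/D] holding=F

towers=[A/B; C/E/D] holding=F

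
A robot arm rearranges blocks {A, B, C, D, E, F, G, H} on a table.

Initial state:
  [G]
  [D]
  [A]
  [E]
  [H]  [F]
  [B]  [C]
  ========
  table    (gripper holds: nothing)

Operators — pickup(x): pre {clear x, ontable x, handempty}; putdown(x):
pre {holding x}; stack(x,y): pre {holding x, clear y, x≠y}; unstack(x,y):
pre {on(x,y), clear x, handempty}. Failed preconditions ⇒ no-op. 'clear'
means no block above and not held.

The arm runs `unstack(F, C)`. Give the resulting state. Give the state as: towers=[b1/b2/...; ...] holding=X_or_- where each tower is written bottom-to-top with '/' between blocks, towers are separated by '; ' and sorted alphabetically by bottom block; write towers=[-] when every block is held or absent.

towers=[B/H/E/A/D/G; C] holding=F

before: towers=[B/H/E/A/D/G; C/F] holding=-
pre[unstack(F, C)]: on(F,C) ✓, clear(F) ✓, handempty ✓
all met → apply unstack(F, C)
after:  towers=[B/H/E/A/D/G; C] holding=F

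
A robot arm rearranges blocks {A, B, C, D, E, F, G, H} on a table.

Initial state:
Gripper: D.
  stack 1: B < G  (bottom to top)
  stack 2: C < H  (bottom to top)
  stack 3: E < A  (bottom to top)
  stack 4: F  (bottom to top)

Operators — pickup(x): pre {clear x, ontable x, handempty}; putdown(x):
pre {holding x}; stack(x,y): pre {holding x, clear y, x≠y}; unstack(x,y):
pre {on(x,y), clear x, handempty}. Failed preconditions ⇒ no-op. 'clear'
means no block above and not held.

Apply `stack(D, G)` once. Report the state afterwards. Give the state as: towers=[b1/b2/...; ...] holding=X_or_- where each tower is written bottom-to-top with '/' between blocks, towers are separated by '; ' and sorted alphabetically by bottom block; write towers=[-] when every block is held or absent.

towers=[B/G/D; C/H; E/A; F] holding=-

before: towers=[B/G; C/H; E/A; F] holding=D
pre[stack(D, G)]: holding(D) ok, clear(G) ok, D≠G ok
all met → apply stack(D, G)
after:  towers=[B/G/D; C/H; E/A; F] holding=-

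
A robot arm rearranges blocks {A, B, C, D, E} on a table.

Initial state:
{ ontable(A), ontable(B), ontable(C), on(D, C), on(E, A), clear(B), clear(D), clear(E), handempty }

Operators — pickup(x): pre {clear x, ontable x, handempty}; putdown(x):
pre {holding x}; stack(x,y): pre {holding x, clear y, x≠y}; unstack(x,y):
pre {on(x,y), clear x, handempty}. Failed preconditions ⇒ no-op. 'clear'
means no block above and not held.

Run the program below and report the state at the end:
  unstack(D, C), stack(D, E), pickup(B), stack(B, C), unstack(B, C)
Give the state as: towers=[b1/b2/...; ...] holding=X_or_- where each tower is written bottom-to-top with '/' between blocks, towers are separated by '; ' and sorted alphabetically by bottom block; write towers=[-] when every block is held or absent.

towers=[A/E/D; C] holding=B

step 1 (unstack(D, C)): towers=[A/E; B; C] holding=D
step 2 (stack(D, E)): towers=[A/E/D; B; C] holding=-
step 3 (pickup(B)): towers=[A/E/D; C] holding=B
step 4 (stack(B, C)): towers=[A/E/D; C/B] holding=-
step 5 (unstack(B, C)): towers=[A/E/D; C] holding=B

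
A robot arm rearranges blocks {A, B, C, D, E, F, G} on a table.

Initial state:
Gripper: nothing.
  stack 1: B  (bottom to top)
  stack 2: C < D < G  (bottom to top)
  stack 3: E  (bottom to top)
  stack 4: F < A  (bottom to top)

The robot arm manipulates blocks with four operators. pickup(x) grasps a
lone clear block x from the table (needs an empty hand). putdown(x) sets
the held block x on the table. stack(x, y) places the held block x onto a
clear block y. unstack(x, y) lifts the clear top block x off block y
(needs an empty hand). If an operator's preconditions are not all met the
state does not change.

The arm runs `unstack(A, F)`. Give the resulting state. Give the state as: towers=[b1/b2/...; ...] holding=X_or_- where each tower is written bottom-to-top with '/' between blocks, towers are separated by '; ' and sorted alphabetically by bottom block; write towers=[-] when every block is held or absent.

towers=[B; C/D/G; E; F] holding=A

before: towers=[B; C/D/G; E; F/A] holding=-
pre[unstack(A, F)]: on(A,F) ok, clear(A) ok, handempty ok
all met → apply unstack(A, F)
after:  towers=[B; C/D/G; E; F] holding=A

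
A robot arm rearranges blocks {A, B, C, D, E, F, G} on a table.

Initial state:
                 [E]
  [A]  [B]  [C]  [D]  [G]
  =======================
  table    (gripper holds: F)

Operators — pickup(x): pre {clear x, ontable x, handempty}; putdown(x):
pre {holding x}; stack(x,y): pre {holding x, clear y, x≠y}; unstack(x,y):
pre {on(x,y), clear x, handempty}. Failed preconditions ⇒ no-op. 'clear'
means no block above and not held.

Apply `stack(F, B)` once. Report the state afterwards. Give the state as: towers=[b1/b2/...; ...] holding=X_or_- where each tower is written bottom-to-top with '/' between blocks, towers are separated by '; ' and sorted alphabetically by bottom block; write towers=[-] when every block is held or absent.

before: towers=[A; B; C; D/E; G] holding=F
pre[stack(F, B)]: holding(F) ok, clear(B) ok, F≠B ok
all met → apply stack(F, B)
after:  towers=[A; B/F; C; D/E; G] holding=-

towers=[A; B/F; C; D/E; G] holding=-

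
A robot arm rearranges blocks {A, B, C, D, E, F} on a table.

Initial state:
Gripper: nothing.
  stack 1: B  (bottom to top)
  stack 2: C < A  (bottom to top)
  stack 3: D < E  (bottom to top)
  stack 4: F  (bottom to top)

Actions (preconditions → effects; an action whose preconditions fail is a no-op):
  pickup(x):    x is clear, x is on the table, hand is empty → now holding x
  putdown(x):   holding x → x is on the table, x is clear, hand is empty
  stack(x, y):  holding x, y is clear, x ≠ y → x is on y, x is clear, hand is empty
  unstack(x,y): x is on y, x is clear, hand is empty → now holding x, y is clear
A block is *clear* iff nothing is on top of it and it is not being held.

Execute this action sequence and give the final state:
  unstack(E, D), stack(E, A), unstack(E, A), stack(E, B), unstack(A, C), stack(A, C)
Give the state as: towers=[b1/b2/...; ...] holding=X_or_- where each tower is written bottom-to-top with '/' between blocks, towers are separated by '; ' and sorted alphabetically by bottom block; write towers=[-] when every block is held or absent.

step 1 (unstack(E, D)): towers=[B; C/A; D; F] holding=E
step 2 (stack(E, A)): towers=[B; C/A/E; D; F] holding=-
step 3 (unstack(E, A)): towers=[B; C/A; D; F] holding=E
step 4 (stack(E, B)): towers=[B/E; C/A; D; F] holding=-
step 5 (unstack(A, C)): towers=[B/E; C; D; F] holding=A
step 6 (stack(A, C)): towers=[B/E; C/A; D; F] holding=-

towers=[B/E; C/A; D; F] holding=-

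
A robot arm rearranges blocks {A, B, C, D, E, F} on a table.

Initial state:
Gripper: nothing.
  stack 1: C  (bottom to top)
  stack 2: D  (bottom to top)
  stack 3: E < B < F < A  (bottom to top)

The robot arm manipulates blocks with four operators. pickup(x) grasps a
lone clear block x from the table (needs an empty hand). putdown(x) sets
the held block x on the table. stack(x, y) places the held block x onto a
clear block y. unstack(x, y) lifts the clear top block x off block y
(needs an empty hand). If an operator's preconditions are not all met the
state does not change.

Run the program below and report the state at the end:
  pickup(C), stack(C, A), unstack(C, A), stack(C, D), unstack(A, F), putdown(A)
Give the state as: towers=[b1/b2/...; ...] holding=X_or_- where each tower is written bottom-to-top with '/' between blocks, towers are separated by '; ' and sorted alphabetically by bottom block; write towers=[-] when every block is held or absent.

step 1 (pickup(C)): towers=[D; E/B/F/A] holding=C
step 2 (stack(C, A)): towers=[D; E/B/F/A/C] holding=-
step 3 (unstack(C, A)): towers=[D; E/B/F/A] holding=C
step 4 (stack(C, D)): towers=[D/C; E/B/F/A] holding=-
step 5 (unstack(A, F)): towers=[D/C; E/B/F] holding=A
step 6 (putdown(A)): towers=[A; D/C; E/B/F] holding=-

towers=[A; D/C; E/B/F] holding=-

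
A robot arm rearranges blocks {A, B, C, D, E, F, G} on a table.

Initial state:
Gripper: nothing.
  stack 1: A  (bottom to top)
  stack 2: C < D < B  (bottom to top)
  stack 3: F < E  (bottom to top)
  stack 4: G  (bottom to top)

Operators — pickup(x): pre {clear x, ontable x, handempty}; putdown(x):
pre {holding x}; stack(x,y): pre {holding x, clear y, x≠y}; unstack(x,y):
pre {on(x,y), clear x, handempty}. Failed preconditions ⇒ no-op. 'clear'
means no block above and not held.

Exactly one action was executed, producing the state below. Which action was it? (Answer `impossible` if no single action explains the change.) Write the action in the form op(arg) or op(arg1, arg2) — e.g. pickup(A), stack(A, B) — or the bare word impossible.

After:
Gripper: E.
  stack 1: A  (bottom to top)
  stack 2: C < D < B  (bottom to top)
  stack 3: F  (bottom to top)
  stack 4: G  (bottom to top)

target: towers=[A; C/D/B; F; G] holding=E
     unstack(B, D) → towers=[A; C/D; F/E; G] holding=B
         pickup(G) → towers=[A; C/D/B; F/E] holding=G
         pickup(A) → towers=[C/D/B; F/E; G] holding=A
     unstack(E, F) → towers=[A; C/D/B; F; G] holding=E  ← match

unstack(E, F)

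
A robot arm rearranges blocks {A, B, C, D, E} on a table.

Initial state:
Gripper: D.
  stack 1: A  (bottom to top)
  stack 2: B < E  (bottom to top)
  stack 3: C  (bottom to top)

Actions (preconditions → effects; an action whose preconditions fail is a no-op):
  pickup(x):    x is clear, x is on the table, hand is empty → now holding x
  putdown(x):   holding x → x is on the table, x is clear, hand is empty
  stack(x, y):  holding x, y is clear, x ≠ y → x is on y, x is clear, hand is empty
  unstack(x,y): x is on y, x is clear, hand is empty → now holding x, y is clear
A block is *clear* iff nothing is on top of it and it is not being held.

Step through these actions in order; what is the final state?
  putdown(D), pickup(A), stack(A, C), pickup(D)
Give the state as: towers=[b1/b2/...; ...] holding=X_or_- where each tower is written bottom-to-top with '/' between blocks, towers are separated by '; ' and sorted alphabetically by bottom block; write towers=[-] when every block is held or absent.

towers=[B/E; C/A] holding=D

step 1 (putdown(D)): towers=[A; B/E; C; D] holding=-
step 2 (pickup(A)): towers=[B/E; C; D] holding=A
step 3 (stack(A, C)): towers=[B/E; C/A; D] holding=-
step 4 (pickup(D)): towers=[B/E; C/A] holding=D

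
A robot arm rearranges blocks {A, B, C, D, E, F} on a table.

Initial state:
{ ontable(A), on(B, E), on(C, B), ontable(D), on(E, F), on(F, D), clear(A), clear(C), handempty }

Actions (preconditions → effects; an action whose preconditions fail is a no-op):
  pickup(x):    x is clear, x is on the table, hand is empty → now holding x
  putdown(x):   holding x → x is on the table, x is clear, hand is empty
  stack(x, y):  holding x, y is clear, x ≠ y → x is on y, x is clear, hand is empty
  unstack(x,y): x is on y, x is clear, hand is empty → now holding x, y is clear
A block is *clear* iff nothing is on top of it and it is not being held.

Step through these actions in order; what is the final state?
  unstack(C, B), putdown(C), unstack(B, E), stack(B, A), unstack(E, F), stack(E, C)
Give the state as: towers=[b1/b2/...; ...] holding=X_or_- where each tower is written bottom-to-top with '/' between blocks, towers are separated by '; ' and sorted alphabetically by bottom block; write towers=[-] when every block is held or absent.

towers=[A/B; C/E; D/F] holding=-

step 1 (unstack(C, B)): towers=[A; D/F/E/B] holding=C
step 2 (putdown(C)): towers=[A; C; D/F/E/B] holding=-
step 3 (unstack(B, E)): towers=[A; C; D/F/E] holding=B
step 4 (stack(B, A)): towers=[A/B; C; D/F/E] holding=-
step 5 (unstack(E, F)): towers=[A/B; C; D/F] holding=E
step 6 (stack(E, C)): towers=[A/B; C/E; D/F] holding=-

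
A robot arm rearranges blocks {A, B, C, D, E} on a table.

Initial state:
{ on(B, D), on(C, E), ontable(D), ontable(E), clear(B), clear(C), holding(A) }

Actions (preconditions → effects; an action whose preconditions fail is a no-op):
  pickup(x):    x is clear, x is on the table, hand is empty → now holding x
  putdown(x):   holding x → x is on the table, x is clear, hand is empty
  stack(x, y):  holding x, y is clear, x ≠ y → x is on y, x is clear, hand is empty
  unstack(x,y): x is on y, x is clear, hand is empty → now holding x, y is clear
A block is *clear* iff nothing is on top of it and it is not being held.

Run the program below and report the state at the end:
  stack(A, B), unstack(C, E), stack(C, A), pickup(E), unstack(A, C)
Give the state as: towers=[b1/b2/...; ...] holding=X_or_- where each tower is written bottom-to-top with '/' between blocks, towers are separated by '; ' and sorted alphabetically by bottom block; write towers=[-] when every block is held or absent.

towers=[D/B/A/C] holding=E

step 1 (stack(A, B)): towers=[D/B/A; E/C] holding=-
step 2 (unstack(C, E)): towers=[D/B/A; E] holding=C
step 3 (stack(C, A)): towers=[D/B/A/C; E] holding=-
step 4 (pickup(E)): towers=[D/B/A/C] holding=E
step 5 (unstack(A, C)) [no-op]: towers=[D/B/A/C] holding=E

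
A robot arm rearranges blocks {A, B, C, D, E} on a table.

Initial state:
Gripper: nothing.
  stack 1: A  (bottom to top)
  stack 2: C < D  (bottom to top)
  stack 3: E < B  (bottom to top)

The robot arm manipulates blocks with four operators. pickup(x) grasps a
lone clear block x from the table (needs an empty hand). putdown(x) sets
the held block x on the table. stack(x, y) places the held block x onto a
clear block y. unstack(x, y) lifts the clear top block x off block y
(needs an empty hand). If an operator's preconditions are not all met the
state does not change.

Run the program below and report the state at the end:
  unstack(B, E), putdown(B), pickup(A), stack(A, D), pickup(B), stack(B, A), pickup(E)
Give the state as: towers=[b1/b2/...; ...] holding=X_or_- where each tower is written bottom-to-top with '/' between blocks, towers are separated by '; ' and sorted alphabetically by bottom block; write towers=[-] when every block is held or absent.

step 1 (unstack(B, E)): towers=[A; C/D; E] holding=B
step 2 (putdown(B)): towers=[A; B; C/D; E] holding=-
step 3 (pickup(A)): towers=[B; C/D; E] holding=A
step 4 (stack(A, D)): towers=[B; C/D/A; E] holding=-
step 5 (pickup(B)): towers=[C/D/A; E] holding=B
step 6 (stack(B, A)): towers=[C/D/A/B; E] holding=-
step 7 (pickup(E)): towers=[C/D/A/B] holding=E

towers=[C/D/A/B] holding=E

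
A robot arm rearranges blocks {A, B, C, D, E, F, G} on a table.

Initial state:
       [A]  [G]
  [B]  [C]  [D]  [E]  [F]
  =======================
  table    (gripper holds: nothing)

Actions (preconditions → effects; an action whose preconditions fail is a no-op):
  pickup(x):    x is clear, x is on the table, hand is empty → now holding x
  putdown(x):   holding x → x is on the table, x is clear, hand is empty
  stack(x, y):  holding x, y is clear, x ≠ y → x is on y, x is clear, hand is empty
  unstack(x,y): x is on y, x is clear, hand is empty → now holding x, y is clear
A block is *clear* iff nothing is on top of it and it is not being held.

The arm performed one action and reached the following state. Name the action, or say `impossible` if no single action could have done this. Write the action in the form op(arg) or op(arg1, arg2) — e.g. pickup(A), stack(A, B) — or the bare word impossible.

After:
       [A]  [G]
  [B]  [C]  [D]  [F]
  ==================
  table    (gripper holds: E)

target: towers=[B; C/A; D/G; F] holding=E
         pickup(B) → towers=[C/A; D/G; E; F] holding=B
         pickup(F) → towers=[B; C/A; D/G; E] holding=F
     unstack(G, D) → towers=[B; C/A; D; E; F] holding=G
     unstack(A, C) → towers=[B; C; D/G; E; F] holding=A
         pickup(E) → towers=[B; C/A; D/G; F] holding=E  ← match

pickup(E)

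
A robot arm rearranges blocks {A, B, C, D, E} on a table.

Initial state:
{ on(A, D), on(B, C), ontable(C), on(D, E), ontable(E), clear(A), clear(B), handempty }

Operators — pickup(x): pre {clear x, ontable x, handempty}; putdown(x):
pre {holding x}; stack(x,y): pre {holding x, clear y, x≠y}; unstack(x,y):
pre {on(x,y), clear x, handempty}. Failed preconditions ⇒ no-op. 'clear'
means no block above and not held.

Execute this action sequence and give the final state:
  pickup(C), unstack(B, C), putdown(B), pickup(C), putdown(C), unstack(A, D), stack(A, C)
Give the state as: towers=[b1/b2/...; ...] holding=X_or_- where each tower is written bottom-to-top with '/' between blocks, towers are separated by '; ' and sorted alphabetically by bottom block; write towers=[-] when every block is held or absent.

towers=[B; C/A; E/D] holding=-

step 1 (pickup(C)) [no-op]: towers=[C/B; E/D/A] holding=-
step 2 (unstack(B, C)): towers=[C; E/D/A] holding=B
step 3 (putdown(B)): towers=[B; C; E/D/A] holding=-
step 4 (pickup(C)): towers=[B; E/D/A] holding=C
step 5 (putdown(C)): towers=[B; C; E/D/A] holding=-
step 6 (unstack(A, D)): towers=[B; C; E/D] holding=A
step 7 (stack(A, C)): towers=[B; C/A; E/D] holding=-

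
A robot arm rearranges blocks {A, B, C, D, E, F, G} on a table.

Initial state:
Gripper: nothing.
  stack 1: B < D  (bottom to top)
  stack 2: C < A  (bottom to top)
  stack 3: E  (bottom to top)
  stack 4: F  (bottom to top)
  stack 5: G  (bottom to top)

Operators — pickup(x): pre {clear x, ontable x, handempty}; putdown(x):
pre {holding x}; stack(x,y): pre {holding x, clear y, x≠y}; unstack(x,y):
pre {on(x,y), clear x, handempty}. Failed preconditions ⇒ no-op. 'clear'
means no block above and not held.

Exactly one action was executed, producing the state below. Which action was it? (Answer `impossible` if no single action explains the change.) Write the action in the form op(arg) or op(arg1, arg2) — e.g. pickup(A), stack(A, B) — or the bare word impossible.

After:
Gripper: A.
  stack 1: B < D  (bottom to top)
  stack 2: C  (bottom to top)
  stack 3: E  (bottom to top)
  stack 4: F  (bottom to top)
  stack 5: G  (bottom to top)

target: towers=[B/D; C; E; F; G] holding=A
         pickup(F) → towers=[B/D; C/A; E; G] holding=F
         pickup(G) → towers=[B/D; C/A; E; F] holding=G
     unstack(D, B) → towers=[B; C/A; E; F; G] holding=D
     unstack(A, C) → towers=[B/D; C; E; F; G] holding=A  ← match
         pickup(E) → towers=[B/D; C/A; F; G] holding=E

unstack(A, C)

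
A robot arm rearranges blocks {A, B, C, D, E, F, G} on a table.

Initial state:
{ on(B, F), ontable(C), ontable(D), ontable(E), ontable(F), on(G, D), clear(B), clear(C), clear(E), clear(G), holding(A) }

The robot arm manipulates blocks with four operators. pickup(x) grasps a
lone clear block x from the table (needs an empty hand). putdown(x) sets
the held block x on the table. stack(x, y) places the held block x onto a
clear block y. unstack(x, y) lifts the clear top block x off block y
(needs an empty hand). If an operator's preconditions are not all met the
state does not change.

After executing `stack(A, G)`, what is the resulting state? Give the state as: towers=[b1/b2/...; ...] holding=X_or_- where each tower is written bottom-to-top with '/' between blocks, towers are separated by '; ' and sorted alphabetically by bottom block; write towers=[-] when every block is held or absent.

before: towers=[C; D/G; E; F/B] holding=A
pre[stack(A, G)]: holding(A) yes, clear(G) yes, A≠G yes
all met → apply stack(A, G)
after:  towers=[C; D/G/A; E; F/B] holding=-

towers=[C; D/G/A; E; F/B] holding=-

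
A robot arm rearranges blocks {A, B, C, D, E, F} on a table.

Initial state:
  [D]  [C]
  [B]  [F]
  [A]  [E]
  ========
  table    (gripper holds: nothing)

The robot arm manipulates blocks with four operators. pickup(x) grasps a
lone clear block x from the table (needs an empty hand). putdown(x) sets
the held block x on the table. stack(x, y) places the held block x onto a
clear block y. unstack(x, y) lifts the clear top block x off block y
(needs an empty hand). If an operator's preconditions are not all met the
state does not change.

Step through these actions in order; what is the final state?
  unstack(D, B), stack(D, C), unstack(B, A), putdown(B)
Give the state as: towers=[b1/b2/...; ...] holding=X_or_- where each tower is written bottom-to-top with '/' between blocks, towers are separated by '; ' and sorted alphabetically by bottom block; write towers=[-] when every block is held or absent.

step 1 (unstack(D, B)): towers=[A/B; E/F/C] holding=D
step 2 (stack(D, C)): towers=[A/B; E/F/C/D] holding=-
step 3 (unstack(B, A)): towers=[A; E/F/C/D] holding=B
step 4 (putdown(B)): towers=[A; B; E/F/C/D] holding=-

towers=[A; B; E/F/C/D] holding=-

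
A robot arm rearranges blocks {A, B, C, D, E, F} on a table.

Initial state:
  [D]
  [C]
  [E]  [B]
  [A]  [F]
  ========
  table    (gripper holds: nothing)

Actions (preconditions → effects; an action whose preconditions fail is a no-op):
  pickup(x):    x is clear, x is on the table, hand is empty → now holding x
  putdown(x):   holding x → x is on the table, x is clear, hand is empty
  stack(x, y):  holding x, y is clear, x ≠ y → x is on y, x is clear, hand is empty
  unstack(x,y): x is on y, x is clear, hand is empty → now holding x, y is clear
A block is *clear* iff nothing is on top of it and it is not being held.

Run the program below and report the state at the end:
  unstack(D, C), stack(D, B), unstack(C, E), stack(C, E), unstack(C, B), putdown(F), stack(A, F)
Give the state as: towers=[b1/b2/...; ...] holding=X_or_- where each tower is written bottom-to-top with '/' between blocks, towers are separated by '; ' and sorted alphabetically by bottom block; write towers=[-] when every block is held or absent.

towers=[A/E/C; F/B/D] holding=-

step 1 (unstack(D, C)): towers=[A/E/C; F/B] holding=D
step 2 (stack(D, B)): towers=[A/E/C; F/B/D] holding=-
step 3 (unstack(C, E)): towers=[A/E; F/B/D] holding=C
step 4 (stack(C, E)): towers=[A/E/C; F/B/D] holding=-
step 5 (unstack(C, B)) [no-op]: towers=[A/E/C; F/B/D] holding=-
step 6 (putdown(F)) [no-op]: towers=[A/E/C; F/B/D] holding=-
step 7 (stack(A, F)) [no-op]: towers=[A/E/C; F/B/D] holding=-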